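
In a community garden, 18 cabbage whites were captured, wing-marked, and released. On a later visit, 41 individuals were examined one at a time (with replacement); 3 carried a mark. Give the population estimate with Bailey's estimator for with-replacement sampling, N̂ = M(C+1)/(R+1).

N = 189

N̂ = 18·(41+1)/(3+1) = 18·42/4 = 756/4 = 189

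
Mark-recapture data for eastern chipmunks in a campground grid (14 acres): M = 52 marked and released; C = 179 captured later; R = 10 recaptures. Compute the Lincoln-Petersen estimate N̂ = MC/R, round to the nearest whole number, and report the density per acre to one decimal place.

N̂ = 52·179/10 = 9308/10 ≈ 930.8 → 931
Density = N̂ / area = 931 / 14 ≈ 66.50 → 66.5 per acre

density ≈ 66.5 eastern chipmunks per acre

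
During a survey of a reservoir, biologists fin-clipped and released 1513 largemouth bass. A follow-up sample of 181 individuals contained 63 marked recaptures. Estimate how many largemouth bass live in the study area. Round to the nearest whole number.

N ≈ 4347

Lincoln-Petersen assumes M/N = R/C, so N = M·C / R.
N = (1513 × 181) / 63 = 273853 / 63 ≈ 4346.9 → 4347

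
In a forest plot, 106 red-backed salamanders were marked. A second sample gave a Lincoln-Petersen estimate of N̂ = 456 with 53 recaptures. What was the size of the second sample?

From N = M·C/R: C = N·R / M = 456·53 / 106 = 24168 / 106 = 228.

C = 228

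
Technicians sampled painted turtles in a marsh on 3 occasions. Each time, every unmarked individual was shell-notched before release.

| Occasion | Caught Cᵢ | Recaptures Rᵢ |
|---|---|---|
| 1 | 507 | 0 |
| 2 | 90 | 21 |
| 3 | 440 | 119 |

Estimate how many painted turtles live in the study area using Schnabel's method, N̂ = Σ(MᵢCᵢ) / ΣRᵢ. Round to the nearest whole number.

Marked at large before each occasion: Mᵢ = Σⱼ<ᵢ (Cⱼ − Rⱼ) → M1=0, M2=507, M3=576
Σ MᵢCᵢ = 0·507 + 507·90 + 576·440 = 0 + 45630 + 253440 = 299070
Σ Rᵢ = 0 + 21 + 119 = 140
N̂ = 299070 / 140 ≈ 2136.2 → 2136

N ≈ 2136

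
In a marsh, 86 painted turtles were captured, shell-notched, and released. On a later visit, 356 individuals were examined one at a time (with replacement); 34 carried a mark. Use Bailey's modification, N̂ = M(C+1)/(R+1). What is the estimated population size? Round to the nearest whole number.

N̂ = 86·(356+1)/(34+1) = 86·357/35 = 30702/35 ≈ 877.2 → 877

N ≈ 877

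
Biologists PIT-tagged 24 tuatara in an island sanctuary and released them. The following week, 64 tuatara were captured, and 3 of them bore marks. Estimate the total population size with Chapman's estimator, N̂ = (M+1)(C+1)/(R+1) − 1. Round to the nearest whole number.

N̂ = (24+1)(64+1)/(3+1) − 1 = 25·65/4 − 1
= 1625/4 − 1 ≈ 406.2 − 1 ≈ 405.2 → 405

N ≈ 405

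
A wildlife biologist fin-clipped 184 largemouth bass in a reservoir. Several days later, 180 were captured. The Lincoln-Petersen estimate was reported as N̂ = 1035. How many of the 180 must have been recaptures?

R = 32

From N = M·C/R: R = M·C / N = 184·180 / 1035 = 33120 / 1035 = 32.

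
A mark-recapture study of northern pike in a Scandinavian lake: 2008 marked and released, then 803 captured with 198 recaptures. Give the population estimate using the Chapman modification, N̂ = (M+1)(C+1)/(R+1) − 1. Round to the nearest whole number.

N ≈ 8116

N̂ = (2008+1)(803+1)/(198+1) − 1 = 2009·804/199 − 1
= 1615236/199 − 1 ≈ 8116.8 − 1 ≈ 8115.8 → 8116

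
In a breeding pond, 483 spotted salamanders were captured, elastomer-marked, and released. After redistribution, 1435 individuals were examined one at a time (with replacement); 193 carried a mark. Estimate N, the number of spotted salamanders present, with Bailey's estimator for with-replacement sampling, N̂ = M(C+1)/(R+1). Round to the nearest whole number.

N̂ = 483·(1435+1)/(193+1) = 483·1436/194 = 693588/194 ≈ 3575.2 → 3575

N ≈ 3575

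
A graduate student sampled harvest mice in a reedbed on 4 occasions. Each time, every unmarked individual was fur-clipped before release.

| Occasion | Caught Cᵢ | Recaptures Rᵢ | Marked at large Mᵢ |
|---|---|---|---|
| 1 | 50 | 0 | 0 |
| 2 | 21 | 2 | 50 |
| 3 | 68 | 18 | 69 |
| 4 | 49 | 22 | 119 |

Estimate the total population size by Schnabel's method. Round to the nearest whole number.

N ≈ 276

Σ MᵢCᵢ = 0·50 + 50·21 + 69·68 + 119·49 = 0 + 1050 + 4692 + 5831 = 11573
Σ Rᵢ = 0 + 2 + 18 + 22 = 42
N̂ = 11573 / 42 ≈ 275.5 → 276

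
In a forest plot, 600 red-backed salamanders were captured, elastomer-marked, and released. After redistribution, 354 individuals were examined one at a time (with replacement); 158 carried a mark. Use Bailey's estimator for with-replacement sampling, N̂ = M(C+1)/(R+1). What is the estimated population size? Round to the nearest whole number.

N ≈ 1340

N̂ = 600·(354+1)/(158+1) = 600·355/159 = 213000/159 ≈ 1339.6 → 1340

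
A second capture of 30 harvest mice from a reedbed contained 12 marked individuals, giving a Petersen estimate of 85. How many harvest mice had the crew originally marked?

From N = M·C/R: M = N·R / C = 85·12 / 30 = 1020 / 30 = 34.

M = 34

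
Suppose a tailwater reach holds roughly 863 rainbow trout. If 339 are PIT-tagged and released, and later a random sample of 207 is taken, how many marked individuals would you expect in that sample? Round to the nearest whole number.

expected recaptures ≈ 81

The marked fraction of the population is 339/863, so in a sample of 207 expect C·(M/N) marked.
E[R] = 339 × 207 / 863 = 70173 / 863 ≈ 81.3 → 81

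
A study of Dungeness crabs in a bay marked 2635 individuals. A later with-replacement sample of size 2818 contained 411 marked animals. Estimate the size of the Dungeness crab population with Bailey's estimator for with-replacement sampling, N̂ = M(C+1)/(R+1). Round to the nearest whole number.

N ≈ 18,029

N̂ = 2635·(2818+1)/(411+1) = 2635·2819/412 = 7428065/412 ≈ 18029.3 → 18029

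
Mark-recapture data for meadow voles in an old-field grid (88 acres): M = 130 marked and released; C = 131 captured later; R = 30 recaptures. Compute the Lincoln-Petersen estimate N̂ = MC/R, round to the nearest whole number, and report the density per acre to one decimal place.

density ≈ 6.5 meadow voles per acre

N̂ = 130·131/30 = 17030/30 ≈ 567.7 → 568
Density = N̂ / area = 568 / 88 ≈ 6.45 → 6.5 per acre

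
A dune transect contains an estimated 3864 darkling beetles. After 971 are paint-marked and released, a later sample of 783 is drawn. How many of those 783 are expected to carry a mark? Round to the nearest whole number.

expected recaptures ≈ 197

The marked fraction of the population is 971/3864, so in a sample of 783 expect C·(M/N) marked.
E[R] = 971 × 783 / 3864 = 760293 / 3864 ≈ 196.8 → 197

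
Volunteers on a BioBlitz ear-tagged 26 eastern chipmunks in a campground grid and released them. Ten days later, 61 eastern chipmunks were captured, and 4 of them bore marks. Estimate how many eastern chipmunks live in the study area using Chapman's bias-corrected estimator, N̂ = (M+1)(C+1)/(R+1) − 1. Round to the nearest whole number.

N̂ = (26+1)(61+1)/(4+1) − 1 = 27·62/5 − 1
= 1674/5 − 1 ≈ 334.8 − 1 ≈ 333.8 → 334

N ≈ 334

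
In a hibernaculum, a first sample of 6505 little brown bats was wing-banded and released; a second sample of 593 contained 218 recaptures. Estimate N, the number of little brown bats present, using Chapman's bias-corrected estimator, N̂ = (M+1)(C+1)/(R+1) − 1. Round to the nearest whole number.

N̂ = (6505+1)(593+1)/(218+1) − 1 = 6506·594/219 − 1
= 3864564/219 − 1 ≈ 17646.4 − 1 ≈ 17645.4 → 17645

N ≈ 17,645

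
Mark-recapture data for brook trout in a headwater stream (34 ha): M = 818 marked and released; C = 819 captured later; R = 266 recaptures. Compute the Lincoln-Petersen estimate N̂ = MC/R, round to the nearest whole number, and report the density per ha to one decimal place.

density ≈ 74.1 brook trout per ha

N̂ = 818·819/266 = 669942/266 ≈ 2518.6 → 2519
Density = N̂ / area = 2519 / 34 ≈ 74.09 → 74.1 per ha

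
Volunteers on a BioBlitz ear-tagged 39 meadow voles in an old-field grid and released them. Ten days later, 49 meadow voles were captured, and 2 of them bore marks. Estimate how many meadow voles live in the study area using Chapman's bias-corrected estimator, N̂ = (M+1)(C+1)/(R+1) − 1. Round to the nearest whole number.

N ≈ 666

N̂ = (39+1)(49+1)/(2+1) − 1 = 40·50/3 − 1
= 2000/3 − 1 ≈ 666.7 − 1 ≈ 665.7 → 666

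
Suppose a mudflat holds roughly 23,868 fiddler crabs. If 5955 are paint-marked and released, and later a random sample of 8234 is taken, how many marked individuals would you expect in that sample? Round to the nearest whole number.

The marked fraction of the population is 5955/23868, so in a sample of 8234 expect C·(M/N) marked.
E[R] = 5955 × 8234 / 23868 = 49033470 / 23868 ≈ 2054.4 → 2054

expected recaptures ≈ 2054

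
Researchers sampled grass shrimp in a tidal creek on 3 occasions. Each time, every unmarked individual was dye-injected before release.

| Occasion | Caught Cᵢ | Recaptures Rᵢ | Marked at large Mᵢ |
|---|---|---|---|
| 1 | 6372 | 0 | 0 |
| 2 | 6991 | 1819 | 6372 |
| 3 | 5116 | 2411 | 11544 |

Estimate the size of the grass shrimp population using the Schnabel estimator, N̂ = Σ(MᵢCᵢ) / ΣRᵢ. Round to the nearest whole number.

N ≈ 24,493

Σ MᵢCᵢ = 0·6372 + 6372·6991 + 11544·5116 = 0 + 44546652 + 59059104 = 103605756
Σ Rᵢ = 0 + 1819 + 2411 = 4230
N̂ = 103605756 / 4230 ≈ 24493.1 → 24493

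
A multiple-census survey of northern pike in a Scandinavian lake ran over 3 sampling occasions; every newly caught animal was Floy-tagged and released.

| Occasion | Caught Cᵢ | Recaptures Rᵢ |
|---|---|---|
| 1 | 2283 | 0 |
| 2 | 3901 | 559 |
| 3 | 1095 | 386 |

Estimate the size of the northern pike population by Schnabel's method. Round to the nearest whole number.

Marked at large before each occasion: Mᵢ = Σⱼ<ᵢ (Cⱼ − Rⱼ) → M1=0, M2=2283, M3=5625
Σ MᵢCᵢ = 0·2283 + 2283·3901 + 5625·1095 = 0 + 8905983 + 6159375 = 15065358
Σ Rᵢ = 0 + 559 + 386 = 945
N̂ = 15065358 / 945 ≈ 15942.2 → 15942

N ≈ 15,942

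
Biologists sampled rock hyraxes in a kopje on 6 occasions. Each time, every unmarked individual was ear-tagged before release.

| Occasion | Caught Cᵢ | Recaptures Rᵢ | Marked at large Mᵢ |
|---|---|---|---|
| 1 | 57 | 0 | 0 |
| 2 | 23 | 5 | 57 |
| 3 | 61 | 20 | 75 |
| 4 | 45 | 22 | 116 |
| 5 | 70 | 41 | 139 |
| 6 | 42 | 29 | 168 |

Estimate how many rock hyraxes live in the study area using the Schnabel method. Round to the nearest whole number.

N ≈ 238

Σ MᵢCᵢ = 0·57 + 57·23 + 75·61 + 116·45 + 139·70 + 168·42 = 0 + 1311 + 4575 + 5220 + 9730 + 7056 = 27892
Σ Rᵢ = 0 + 5 + 20 + 22 + 41 + 29 = 117
N̂ = 27892 / 117 ≈ 238.4 → 238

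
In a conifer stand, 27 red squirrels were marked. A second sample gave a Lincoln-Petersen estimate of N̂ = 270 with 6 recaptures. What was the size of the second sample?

From N = M·C/R: C = N·R / M = 270·6 / 27 = 1620 / 27 = 60.

C = 60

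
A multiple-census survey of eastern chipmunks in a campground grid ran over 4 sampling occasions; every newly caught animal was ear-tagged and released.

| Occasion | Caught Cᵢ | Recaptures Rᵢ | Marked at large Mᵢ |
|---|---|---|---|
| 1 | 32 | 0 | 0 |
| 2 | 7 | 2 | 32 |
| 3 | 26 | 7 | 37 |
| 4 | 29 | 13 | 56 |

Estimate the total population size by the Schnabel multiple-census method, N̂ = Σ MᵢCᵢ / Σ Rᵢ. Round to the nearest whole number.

N ≈ 128

Σ MᵢCᵢ = 0·32 + 32·7 + 37·26 + 56·29 = 0 + 224 + 962 + 1624 = 2810
Σ Rᵢ = 0 + 2 + 7 + 13 = 22
N̂ = 2810 / 22 ≈ 127.7 → 128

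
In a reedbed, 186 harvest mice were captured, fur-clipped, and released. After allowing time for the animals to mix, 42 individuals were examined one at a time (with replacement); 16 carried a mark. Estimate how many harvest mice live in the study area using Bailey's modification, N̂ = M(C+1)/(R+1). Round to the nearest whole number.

N ≈ 470

N̂ = 186·(42+1)/(16+1) = 186·43/17 = 7998/17 ≈ 470.47 → 470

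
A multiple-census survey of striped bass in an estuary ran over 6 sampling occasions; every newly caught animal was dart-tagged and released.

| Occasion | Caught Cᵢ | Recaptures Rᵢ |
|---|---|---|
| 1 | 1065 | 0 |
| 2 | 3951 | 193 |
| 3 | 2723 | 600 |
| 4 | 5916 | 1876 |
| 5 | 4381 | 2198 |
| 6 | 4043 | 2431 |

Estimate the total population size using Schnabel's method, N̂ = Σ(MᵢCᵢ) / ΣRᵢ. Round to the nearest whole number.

N ≈ 21,897

Marked at large before each occasion: Mᵢ = Σⱼ<ᵢ (Cⱼ − Rⱼ) → M1=0, M2=1065, M3=4823, M4=6946, M5=10986, M6=13169
Σ MᵢCᵢ = 0·1065 + 1065·3951 + 4823·2723 + 6946·5916 + 10986·4381 + 13169·4043 = 0 + 4207815 + 13133029 + 41092536 + 48129666 + 53242267 = 159805313
Σ Rᵢ = 0 + 193 + 600 + 1876 + 2198 + 2431 = 7298
N̂ = 159805313 / 7298 ≈ 21897.1 → 21897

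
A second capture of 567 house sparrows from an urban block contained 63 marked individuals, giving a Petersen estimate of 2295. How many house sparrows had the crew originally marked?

M = 255

From N = M·C/R: M = N·R / C = 2295·63 / 567 = 144585 / 567 = 255.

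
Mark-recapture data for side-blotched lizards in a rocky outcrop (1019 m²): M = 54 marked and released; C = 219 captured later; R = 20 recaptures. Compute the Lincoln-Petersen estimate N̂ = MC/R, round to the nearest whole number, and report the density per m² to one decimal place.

N̂ = 54·219/20 = 11826/20 ≈ 591.3 → 591
Density = N̂ / area = 591 / 1019 ≈ 0.58 → 0.6 per m²

density ≈ 0.6 side-blotched lizards per m²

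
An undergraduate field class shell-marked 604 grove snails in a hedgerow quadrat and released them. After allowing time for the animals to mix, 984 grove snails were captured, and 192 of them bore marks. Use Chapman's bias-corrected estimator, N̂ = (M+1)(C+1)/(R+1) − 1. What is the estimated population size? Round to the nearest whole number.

N ≈ 3087

N̂ = (604+1)(984+1)/(192+1) − 1 = 605·985/193 − 1
= 595925/193 − 1 ≈ 3087.7 − 1 ≈ 3086.7 → 3087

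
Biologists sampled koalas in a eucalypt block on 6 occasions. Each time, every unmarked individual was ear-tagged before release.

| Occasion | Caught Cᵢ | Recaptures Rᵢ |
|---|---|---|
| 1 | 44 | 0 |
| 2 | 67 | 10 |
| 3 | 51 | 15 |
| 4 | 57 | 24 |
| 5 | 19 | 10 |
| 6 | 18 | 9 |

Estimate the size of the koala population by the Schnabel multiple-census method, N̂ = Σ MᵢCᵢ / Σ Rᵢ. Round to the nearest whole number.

N ≈ 329

Marked at large before each occasion: Mᵢ = Σⱼ<ᵢ (Cⱼ − Rⱼ) → M1=0, M2=44, M3=101, M4=137, M5=170, M6=179
Σ MᵢCᵢ = 0·44 + 44·67 + 101·51 + 137·57 + 170·19 + 179·18 = 0 + 2948 + 5151 + 7809 + 3230 + 3222 = 22360
Σ Rᵢ = 0 + 10 + 15 + 24 + 10 + 9 = 68
N̂ = 22360 / 68 ≈ 328.8 → 329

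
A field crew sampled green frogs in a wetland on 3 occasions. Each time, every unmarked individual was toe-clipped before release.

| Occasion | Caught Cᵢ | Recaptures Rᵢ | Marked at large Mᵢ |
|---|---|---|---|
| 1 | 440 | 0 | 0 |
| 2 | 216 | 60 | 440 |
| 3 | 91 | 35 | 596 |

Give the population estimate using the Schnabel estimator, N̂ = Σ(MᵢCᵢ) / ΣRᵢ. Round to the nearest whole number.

Σ MᵢCᵢ = 0·440 + 440·216 + 596·91 = 0 + 95040 + 54236 = 149276
Σ Rᵢ = 0 + 60 + 35 = 95
N̂ = 149276 / 95 ≈ 1571.3 → 1571

N ≈ 1571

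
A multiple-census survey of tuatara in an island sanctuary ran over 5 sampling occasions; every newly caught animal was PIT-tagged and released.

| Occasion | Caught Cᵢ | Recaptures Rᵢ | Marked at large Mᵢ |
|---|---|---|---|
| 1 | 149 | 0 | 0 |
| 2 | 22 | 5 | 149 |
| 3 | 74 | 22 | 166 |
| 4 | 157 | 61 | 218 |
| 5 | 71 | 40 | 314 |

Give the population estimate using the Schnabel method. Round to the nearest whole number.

N ≈ 563

Σ MᵢCᵢ = 0·149 + 149·22 + 166·74 + 218·157 + 314·71 = 0 + 3278 + 12284 + 34226 + 22294 = 72082
Σ Rᵢ = 0 + 5 + 22 + 61 + 40 = 128
N̂ = 72082 / 128 ≈ 563.1 → 563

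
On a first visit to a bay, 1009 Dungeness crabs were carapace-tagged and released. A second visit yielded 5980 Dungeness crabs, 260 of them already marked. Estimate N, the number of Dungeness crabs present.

N = 23,207

The marked fraction in the recapture sample should equal the marked fraction in the population: 260/5980 = 1009/N.
N = (1009 × 5980) / 260 = 6033820 / 260 = 23207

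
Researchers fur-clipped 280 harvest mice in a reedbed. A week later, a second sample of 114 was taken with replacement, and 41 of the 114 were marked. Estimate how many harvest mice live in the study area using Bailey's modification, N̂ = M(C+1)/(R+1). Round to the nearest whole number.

N ≈ 767

N̂ = 280·(114+1)/(41+1) = 280·115/42 = 32200/42 ≈ 766.7 → 767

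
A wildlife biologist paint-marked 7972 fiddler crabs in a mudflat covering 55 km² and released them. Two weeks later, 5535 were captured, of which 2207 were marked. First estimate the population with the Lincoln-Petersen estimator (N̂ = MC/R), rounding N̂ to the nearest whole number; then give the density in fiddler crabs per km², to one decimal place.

density ≈ 363.5 fiddler crabs per km²

N̂ = 7972·5535/2207 = 44125020/2207 ≈ 19993.2 → 19993
Density = N̂ / area = 19993 / 55 ≈ 363.51 → 363.5 per km²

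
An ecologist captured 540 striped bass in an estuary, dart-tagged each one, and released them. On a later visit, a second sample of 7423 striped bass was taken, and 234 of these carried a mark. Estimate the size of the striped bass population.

N = (540 × 7423) / 234 = 4008420 / 234 = 17130

N = 17,130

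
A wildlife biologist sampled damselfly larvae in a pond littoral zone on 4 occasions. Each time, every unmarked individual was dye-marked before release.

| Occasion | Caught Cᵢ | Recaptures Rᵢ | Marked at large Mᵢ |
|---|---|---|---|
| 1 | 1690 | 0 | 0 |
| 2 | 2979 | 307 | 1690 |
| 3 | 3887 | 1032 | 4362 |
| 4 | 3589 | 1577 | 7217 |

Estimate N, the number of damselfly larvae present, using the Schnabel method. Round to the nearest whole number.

Σ MᵢCᵢ = 0·1690 + 1690·2979 + 4362·3887 + 7217·3589 = 0 + 5034510 + 16955094 + 25901813 = 47891417
Σ Rᵢ = 0 + 307 + 1032 + 1577 = 2916
N̂ = 47891417 / 2916 ≈ 16423.7 → 16424

N ≈ 16,424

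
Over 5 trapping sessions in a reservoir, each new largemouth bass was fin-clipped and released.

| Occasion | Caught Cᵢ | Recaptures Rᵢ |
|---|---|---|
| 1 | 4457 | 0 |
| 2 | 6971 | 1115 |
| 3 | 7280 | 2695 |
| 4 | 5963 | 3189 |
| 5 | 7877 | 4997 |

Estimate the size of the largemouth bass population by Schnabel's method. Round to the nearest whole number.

Marked at large before each occasion: Mᵢ = Σⱼ<ᵢ (Cⱼ − Rⱼ) → M1=0, M2=4457, M3=10313, M4=14898, M5=17672
Σ MᵢCᵢ = 0·4457 + 4457·6971 + 10313·7280 + 14898·5963 + 17672·7877 = 0 + 31069747 + 75078640 + 88836774 + 139202344 = 334187505
Σ Rᵢ = 0 + 1115 + 2695 + 3189 + 4997 = 11996
N̂ = 334187505 / 11996 ≈ 27858.2 → 27858

N ≈ 27,858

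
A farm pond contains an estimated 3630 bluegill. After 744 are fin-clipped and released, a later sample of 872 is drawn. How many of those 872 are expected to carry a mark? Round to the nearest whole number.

expected recaptures ≈ 179

The marked fraction of the population is 744/3630, so in a sample of 872 expect C·(M/N) marked.
E[R] = 744 × 872 / 3630 = 648768 / 3630 ≈ 178.7 → 179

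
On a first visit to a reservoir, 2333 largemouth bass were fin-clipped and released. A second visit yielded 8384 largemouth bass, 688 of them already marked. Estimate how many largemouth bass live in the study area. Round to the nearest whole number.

N ≈ 28,430

The marked fraction in the recapture sample should equal the marked fraction in the population: 688/8384 = 2333/N.
N = (2333 × 8384) / 688 = 19559872 / 688 ≈ 28430.0 → 28430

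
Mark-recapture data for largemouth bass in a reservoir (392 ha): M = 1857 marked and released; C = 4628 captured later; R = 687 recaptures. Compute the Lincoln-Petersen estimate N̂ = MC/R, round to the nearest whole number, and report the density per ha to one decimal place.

N̂ = 1857·4628/687 = 8594196/687 ≈ 12509.7 → 12510
Density = N̂ / area = 12510 / 392 ≈ 31.91 → 31.9 per ha

density ≈ 31.9 largemouth bass per ha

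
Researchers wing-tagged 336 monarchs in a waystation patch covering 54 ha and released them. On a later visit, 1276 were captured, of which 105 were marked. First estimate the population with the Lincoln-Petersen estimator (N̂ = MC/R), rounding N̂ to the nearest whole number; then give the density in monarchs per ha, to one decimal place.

density ≈ 75.6 monarchs per ha

N̂ = 336·1276/105 = 428736/105 ≈ 4083.2 → 4083
Density = N̂ / area = 4083 / 54 ≈ 75.61 → 75.6 per ha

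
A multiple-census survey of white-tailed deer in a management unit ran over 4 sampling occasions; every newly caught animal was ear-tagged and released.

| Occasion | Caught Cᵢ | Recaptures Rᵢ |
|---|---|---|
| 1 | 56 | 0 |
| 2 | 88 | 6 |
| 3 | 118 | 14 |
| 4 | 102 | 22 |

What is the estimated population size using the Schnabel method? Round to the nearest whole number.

Marked at large before each occasion: Mᵢ = Σⱼ<ᵢ (Cⱼ − Rⱼ) → M1=0, M2=56, M3=138, M4=242
Σ MᵢCᵢ = 0·56 + 56·88 + 138·118 + 242·102 = 0 + 4928 + 16284 + 24684 = 45896
Σ Rᵢ = 0 + 6 + 14 + 22 = 42
N̂ = 45896 / 42 ≈ 1092.8 → 1093

N ≈ 1093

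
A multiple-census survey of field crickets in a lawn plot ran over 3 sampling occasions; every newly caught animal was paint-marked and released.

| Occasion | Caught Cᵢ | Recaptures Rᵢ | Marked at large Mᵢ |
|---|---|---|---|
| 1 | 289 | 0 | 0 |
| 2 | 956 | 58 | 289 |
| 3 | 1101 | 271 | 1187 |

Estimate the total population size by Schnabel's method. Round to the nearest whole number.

Σ MᵢCᵢ = 0·289 + 289·956 + 1187·1101 = 0 + 276284 + 1306887 = 1583171
Σ Rᵢ = 0 + 58 + 271 = 329
N̂ = 1583171 / 329 ≈ 4812.1 → 4812

N ≈ 4812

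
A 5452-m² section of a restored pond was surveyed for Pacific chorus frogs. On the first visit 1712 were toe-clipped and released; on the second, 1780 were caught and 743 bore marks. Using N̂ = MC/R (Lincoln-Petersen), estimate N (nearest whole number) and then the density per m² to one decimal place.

density ≈ 0.8 Pacific chorus frogs per m²

N̂ = 1712·1780/743 = 3047360/743 ≈ 4101.4 → 4101
Density = N̂ / area = 4101 / 5452 ≈ 0.75 → 0.8 per m²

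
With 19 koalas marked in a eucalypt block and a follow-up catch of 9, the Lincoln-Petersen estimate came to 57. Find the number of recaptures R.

From N = M·C/R: R = M·C / N = 19·9 / 57 = 171 / 57 = 3.

R = 3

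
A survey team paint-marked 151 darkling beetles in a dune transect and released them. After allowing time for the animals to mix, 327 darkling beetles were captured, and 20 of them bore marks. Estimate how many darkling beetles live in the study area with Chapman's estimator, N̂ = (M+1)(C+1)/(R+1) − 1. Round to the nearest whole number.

N ≈ 2373

N̂ = (151+1)(327+1)/(20+1) − 1 = 152·328/21 − 1
= 49856/21 − 1 ≈ 2374.1 − 1 ≈ 2373.1 → 2373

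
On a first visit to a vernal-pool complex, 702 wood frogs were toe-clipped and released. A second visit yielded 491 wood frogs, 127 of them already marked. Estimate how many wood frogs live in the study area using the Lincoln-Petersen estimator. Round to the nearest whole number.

If marked individuals mix randomly, R/C ≈ M/N, giving N ≈ M·C/R.
N = (702 × 491) / 127 = 344682 / 127 ≈ 2714.0 → 2714

N ≈ 2714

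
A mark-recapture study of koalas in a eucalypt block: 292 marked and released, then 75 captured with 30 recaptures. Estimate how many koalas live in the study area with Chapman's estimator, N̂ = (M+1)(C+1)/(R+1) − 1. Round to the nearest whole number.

N ≈ 717

N̂ = (292+1)(75+1)/(30+1) − 1 = 293·76/31 − 1
= 22268/31 − 1 ≈ 718.3 − 1 ≈ 717.3 → 717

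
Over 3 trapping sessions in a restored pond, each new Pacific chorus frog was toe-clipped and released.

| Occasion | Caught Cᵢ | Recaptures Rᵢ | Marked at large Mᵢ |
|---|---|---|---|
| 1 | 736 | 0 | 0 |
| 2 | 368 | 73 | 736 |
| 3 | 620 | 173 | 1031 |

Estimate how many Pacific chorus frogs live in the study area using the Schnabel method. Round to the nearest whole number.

N ≈ 3699

Σ MᵢCᵢ = 0·736 + 736·368 + 1031·620 = 0 + 270848 + 639220 = 910068
Σ Rᵢ = 0 + 73 + 173 = 246
N̂ = 910068 / 246 ≈ 3699.46 → 3699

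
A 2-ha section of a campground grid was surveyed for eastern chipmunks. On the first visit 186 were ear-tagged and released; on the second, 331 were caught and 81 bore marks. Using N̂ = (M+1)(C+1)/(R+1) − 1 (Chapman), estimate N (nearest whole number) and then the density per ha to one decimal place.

density ≈ 378.0 eastern chipmunks per ha

N̂ = 187·332/82 − 1 = 62084/82 − 1 ≈ 756.1 → 756
Density = N̂ / area = 756 / 2 = 378.0 per ha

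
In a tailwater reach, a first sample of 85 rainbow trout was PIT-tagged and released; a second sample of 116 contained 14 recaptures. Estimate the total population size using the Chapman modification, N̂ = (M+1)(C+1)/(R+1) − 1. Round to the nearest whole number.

N̂ = (85+1)(116+1)/(14+1) − 1 = 86·117/15 − 1
= 10062/15 − 1 ≈ 670.8 − 1 ≈ 669.8 → 670

N ≈ 670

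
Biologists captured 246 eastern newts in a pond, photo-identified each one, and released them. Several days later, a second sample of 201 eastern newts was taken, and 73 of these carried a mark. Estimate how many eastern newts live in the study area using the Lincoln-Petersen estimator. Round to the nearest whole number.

The marked fraction in the recapture sample should equal the marked fraction in the population: 73/201 = 246/N.
N = (246 × 201) / 73 = 49446 / 73 ≈ 677.3 → 677

N ≈ 677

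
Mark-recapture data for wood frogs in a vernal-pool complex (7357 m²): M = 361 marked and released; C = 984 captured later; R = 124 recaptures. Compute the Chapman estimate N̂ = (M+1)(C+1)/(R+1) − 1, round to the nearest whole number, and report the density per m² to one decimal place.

N̂ = 362·985/125 − 1 = 356570/125 − 1 ≈ 2851.6 → 2852
Density = N̂ / area = 2852 / 7357 ≈ 0.39 → 0.4 per m²

density ≈ 0.4 wood frogs per m²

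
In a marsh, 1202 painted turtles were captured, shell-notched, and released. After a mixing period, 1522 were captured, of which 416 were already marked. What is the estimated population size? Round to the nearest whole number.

The marked fraction in the recapture sample should equal the marked fraction in the population: 416/1522 = 1202/N.
N = (1202 × 1522) / 416 = 1829444 / 416 ≈ 4397.7 → 4398

N ≈ 4398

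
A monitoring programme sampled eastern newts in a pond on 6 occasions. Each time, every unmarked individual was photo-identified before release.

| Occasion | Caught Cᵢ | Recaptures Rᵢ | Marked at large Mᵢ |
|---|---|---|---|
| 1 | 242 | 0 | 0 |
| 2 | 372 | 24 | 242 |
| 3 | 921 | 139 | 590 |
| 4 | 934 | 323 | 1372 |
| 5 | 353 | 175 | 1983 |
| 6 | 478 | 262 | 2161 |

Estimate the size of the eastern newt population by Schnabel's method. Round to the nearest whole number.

N ≈ 3952

Σ MᵢCᵢ = 0·242 + 242·372 + 590·921 + 1372·934 + 1983·353 + 2161·478 = 0 + 90024 + 543390 + 1281448 + 699999 + 1032958 = 3647819
Σ Rᵢ = 0 + 24 + 139 + 323 + 175 + 262 = 923
N̂ = 3647819 / 923 ≈ 3952.1 → 3952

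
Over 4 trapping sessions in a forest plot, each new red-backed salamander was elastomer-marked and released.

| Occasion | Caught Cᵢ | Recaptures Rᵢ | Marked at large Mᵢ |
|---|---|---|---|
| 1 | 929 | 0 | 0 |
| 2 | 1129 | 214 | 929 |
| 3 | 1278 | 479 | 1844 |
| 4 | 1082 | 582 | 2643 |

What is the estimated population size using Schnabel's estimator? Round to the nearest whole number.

Σ MᵢCᵢ = 0·929 + 929·1129 + 1844·1278 + 2643·1082 = 0 + 1048841 + 2356632 + 2859726 = 6265199
Σ Rᵢ = 0 + 214 + 479 + 582 = 1275
N̂ = 6265199 / 1275 ≈ 4913.9 → 4914

N ≈ 4914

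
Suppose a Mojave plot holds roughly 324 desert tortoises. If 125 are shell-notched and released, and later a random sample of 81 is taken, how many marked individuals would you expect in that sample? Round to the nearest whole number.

expected recaptures ≈ 31

Expected recaptures E[R] = M·C / N.
E[R] = 125 × 81 / 324 = 10125 / 324 ≈ 31.2 → 31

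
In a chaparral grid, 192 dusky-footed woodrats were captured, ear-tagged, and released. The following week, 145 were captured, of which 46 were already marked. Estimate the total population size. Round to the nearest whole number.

The marked fraction in the recapture sample should equal the marked fraction in the population: 46/145 = 192/N.
N = (192 × 145) / 46 = 27840 / 46 ≈ 605.2 → 605

N ≈ 605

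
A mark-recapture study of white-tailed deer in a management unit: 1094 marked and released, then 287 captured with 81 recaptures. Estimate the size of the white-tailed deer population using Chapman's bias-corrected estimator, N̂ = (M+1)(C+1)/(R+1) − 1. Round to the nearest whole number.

N ≈ 3845

N̂ = (1094+1)(287+1)/(81+1) − 1 = 1095·288/82 − 1
= 315360/82 − 1 ≈ 3845.9 − 1 ≈ 3844.9 → 3845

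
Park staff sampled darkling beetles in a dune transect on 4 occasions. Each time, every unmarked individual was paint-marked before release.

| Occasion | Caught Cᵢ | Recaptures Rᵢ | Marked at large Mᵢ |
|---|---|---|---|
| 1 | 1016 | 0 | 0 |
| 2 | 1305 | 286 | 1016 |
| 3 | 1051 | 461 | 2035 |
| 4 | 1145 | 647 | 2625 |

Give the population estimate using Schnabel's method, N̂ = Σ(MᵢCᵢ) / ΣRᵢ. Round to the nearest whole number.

N ≈ 4642

Σ MᵢCᵢ = 0·1016 + 1016·1305 + 2035·1051 + 2625·1145 = 0 + 1325880 + 2138785 + 3005625 = 6470290
Σ Rᵢ = 0 + 286 + 461 + 647 = 1394
N̂ = 6470290 / 1394 ≈ 4641.5 → 4642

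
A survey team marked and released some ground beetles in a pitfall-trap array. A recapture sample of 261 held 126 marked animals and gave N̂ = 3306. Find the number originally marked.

M = 1596

From N = M·C/R: M = N·R / C = 3306·126 / 261 = 416556 / 261 = 1596.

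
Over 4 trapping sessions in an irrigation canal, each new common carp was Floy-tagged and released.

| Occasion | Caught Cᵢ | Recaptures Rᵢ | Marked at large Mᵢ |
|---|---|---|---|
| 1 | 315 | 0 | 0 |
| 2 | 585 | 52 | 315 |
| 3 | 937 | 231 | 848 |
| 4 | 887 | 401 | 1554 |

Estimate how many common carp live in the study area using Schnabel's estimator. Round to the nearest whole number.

N ≈ 3446

Σ MᵢCᵢ = 0·315 + 315·585 + 848·937 + 1554·887 = 0 + 184275 + 794576 + 1378398 = 2357249
Σ Rᵢ = 0 + 52 + 231 + 401 = 684
N̂ = 2357249 / 684 ≈ 3446.3 → 3446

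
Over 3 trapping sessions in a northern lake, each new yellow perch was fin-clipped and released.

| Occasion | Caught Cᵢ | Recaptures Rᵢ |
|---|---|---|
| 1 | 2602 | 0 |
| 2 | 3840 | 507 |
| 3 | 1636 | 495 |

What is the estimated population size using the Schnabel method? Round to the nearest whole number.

N ≈ 19,662

Marked at large before each occasion: Mᵢ = Σⱼ<ᵢ (Cⱼ − Rⱼ) → M1=0, M2=2602, M3=5935
Σ MᵢCᵢ = 0·2602 + 2602·3840 + 5935·1636 = 0 + 9991680 + 9709660 = 19701340
Σ Rᵢ = 0 + 507 + 495 = 1002
N̂ = 19701340 / 1002 ≈ 19662.0 → 19662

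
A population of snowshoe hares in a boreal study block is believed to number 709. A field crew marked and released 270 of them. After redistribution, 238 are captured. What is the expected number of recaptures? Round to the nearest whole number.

The marked fraction of the population is 270/709, so in a sample of 238 expect C·(M/N) marked.
E[R] = 270 × 238 / 709 = 64260 / 709 ≈ 90.6 → 91

expected recaptures ≈ 91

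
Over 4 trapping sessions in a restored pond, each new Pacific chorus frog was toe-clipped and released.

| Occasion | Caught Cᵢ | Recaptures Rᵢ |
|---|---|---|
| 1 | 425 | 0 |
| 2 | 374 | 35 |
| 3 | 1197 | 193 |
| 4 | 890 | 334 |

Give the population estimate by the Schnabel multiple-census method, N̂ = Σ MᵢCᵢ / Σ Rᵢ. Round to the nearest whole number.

N ≈ 4710

Marked at large before each occasion: Mᵢ = Σⱼ<ᵢ (Cⱼ − Rⱼ) → M1=0, M2=425, M3=764, M4=1768
Σ MᵢCᵢ = 0·425 + 425·374 + 764·1197 + 1768·890 = 0 + 158950 + 914508 + 1573520 = 2646978
Σ Rᵢ = 0 + 35 + 193 + 334 = 562
N̂ = 2646978 / 562 ≈ 4709.9 → 4710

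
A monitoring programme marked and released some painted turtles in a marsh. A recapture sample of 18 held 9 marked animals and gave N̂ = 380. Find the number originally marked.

From N = M·C/R: M = N·R / C = 380·9 / 18 = 3420 / 18 = 190.

M = 190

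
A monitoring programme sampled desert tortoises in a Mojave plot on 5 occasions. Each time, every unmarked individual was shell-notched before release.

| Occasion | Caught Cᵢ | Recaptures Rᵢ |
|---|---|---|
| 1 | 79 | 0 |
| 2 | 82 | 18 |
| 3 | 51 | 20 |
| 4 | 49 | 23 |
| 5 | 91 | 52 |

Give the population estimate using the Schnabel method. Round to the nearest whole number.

Marked at large before each occasion: Mᵢ = Σⱼ<ᵢ (Cⱼ − Rⱼ) → M1=0, M2=79, M3=143, M4=174, M5=200
Σ MᵢCᵢ = 0·79 + 79·82 + 143·51 + 174·49 + 200·91 = 0 + 6478 + 7293 + 8526 + 18200 = 40497
Σ Rᵢ = 0 + 18 + 20 + 23 + 52 = 113
N̂ = 40497 / 113 ≈ 358.4 → 358

N ≈ 358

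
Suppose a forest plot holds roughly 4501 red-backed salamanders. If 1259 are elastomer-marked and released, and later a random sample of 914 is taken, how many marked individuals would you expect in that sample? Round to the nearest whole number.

expected recaptures ≈ 256

Expected recaptures E[R] = M·C / N.
E[R] = 1259 × 914 / 4501 = 1150726 / 4501 ≈ 255.7 → 256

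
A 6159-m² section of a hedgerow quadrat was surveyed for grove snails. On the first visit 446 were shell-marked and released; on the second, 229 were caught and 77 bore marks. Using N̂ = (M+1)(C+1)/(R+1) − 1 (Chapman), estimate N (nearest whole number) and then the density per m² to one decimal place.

density ≈ 0.2 grove snails per m²

N̂ = 447·230/78 − 1 = 102810/78 − 1 ≈ 1317.1 → 1317
Density = N̂ / area = 1317 / 6159 ≈ 0.21 → 0.2 per m²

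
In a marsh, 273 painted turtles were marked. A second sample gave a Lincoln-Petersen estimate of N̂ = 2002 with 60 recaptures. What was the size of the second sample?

C = 440

From N = M·C/R: C = N·R / M = 2002·60 / 273 = 120120 / 273 = 440.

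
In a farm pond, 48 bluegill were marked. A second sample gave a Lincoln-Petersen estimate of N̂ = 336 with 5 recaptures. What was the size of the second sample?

C = 35

From N = M·C/R: C = N·R / M = 336·5 / 48 = 1680 / 48 = 35.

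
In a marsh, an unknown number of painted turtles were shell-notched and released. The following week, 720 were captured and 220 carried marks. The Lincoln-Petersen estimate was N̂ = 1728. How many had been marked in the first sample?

M = 528

From N = M·C/R: M = N·R / C = 1728·220 / 720 = 380160 / 720 = 528.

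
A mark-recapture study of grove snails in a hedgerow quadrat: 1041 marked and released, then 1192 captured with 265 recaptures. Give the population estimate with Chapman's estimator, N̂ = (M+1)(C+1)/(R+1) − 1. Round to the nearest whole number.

N̂ = (1041+1)(1192+1)/(265+1) − 1 = 1042·1193/266 − 1
= 1243106/266 − 1 ≈ 4673.3 − 1 ≈ 4672.3 → 4672

N ≈ 4672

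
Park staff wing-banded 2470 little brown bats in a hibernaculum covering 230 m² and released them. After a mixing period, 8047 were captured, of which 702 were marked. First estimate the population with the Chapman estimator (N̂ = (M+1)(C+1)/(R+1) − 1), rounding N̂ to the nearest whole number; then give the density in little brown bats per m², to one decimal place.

density ≈ 123.0 little brown bats per m²

N̂ = 2471·8048/703 − 1 = 19886608/703 − 1 ≈ 28287.2 → 28287
Density = N̂ / area = 28287 / 230 ≈ 122.99 → 123.0 per m²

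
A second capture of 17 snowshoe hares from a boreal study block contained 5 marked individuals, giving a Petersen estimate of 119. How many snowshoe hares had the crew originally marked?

M = 35

From N = M·C/R: M = N·R / C = 119·5 / 17 = 595 / 17 = 35.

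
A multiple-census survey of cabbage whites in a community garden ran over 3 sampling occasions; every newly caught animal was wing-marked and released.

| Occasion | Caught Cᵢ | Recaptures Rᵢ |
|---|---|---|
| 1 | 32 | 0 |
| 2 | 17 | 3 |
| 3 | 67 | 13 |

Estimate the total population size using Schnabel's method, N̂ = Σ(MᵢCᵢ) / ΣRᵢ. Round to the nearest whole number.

N ≈ 227

Marked at large before each occasion: Mᵢ = Σⱼ<ᵢ (Cⱼ − Rⱼ) → M1=0, M2=32, M3=46
Σ MᵢCᵢ = 0·32 + 32·17 + 46·67 = 0 + 544 + 3082 = 3626
Σ Rᵢ = 0 + 3 + 13 = 16
N̂ = 3626 / 16 ≈ 226.6 → 227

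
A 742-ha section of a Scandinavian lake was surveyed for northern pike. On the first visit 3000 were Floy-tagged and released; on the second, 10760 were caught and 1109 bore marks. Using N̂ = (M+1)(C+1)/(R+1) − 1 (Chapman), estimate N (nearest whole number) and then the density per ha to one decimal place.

density ≈ 39.2 northern pike per ha

N̂ = 3001·10761/1110 − 1 = 32293761/1110 − 1 ≈ 29092.48 → 29092
Density = N̂ / area = 29092 / 742 ≈ 39.21 → 39.2 per ha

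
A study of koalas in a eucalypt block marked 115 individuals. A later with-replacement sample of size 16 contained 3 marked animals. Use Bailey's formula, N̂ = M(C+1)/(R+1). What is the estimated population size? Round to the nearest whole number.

N ≈ 489

N̂ = 115·(16+1)/(3+1) = 115·17/4 = 1955/4 ≈ 488.8 → 489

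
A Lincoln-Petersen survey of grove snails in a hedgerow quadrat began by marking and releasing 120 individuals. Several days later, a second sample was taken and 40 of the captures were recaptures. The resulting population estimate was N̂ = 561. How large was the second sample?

C = 187

From N = M·C/R: C = N·R / M = 561·40 / 120 = 22440 / 120 = 187.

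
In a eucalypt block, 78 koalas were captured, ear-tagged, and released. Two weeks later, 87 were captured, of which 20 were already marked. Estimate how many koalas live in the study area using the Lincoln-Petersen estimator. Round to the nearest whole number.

N ≈ 339

N = (78 × 87) / 20 = 6786 / 20 ≈ 339.3 → 339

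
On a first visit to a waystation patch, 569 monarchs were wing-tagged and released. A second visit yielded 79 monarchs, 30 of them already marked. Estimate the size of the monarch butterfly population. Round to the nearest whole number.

N ≈ 1498

N = (569 × 79) / 30 = 44951 / 30 ≈ 1498.4 → 1498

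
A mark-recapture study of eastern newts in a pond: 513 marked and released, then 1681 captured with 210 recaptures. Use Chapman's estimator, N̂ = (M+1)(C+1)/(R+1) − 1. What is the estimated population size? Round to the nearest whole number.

N̂ = (513+1)(1681+1)/(210+1) − 1 = 514·1682/211 − 1
= 864548/211 − 1 ≈ 4097.4 − 1 ≈ 4096.4 → 4096

N ≈ 4096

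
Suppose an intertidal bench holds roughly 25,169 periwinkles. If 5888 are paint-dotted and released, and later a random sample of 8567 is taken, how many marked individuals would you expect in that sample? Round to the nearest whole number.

expected recaptures ≈ 2004

Expected recaptures E[R] = M·C / N.
E[R] = 5888 × 8567 / 25169 = 50442496 / 25169 ≈ 2004.2 → 2004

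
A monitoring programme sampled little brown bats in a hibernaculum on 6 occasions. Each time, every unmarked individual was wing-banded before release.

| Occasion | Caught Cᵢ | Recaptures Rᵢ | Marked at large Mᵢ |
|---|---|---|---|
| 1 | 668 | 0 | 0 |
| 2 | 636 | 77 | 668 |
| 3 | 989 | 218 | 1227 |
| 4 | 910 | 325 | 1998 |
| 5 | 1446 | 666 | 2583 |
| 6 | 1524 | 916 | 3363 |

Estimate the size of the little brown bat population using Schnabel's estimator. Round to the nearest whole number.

Σ MᵢCᵢ = 0·668 + 668·636 + 1227·989 + 1998·910 + 2583·1446 + 3363·1524 = 0 + 424848 + 1213503 + 1818180 + 3735018 + 5125212 = 12316761
Σ Rᵢ = 0 + 77 + 218 + 325 + 666 + 916 = 2202
N̂ = 12316761 / 2202 ≈ 5593.4 → 5593

N ≈ 5593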